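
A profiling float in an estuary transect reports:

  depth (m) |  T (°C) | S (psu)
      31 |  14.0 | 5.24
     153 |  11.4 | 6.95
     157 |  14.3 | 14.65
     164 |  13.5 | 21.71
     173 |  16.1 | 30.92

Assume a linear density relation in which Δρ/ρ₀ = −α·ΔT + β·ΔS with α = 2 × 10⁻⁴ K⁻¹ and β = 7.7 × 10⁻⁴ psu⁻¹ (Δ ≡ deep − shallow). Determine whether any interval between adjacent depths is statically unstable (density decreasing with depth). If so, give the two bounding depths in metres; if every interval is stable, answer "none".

Evaluate Δρ/ρ₀ = −αΔT + βΔS across each adjacent pair:
  31–153 m: −αΔT+βΔS = −(2 × 10⁻⁴)(-2.6)+(7.7 × 10⁻⁴)(+1.71) = 1.8 × 10⁻³ → stable
  153–157 m: −αΔT+βΔS = −(2 × 10⁻⁴)(+2.9)+(7.7 × 10⁻⁴)(+7.70) = 5.3 × 10⁻³ → stable
  157–164 m: −αΔT+βΔS = −(2 × 10⁻⁴)(-0.8)+(7.7 × 10⁻⁴)(+7.06) = 5.6 × 10⁻³ → stable
  164–173 m: −αΔT+βΔS = −(2 × 10⁻⁴)(+2.6)+(7.7 × 10⁻⁴)(+9.21) = 6.6 × 10⁻³ → stable
Every interval has Δρ > 0: the column is stably stratified throughout.

none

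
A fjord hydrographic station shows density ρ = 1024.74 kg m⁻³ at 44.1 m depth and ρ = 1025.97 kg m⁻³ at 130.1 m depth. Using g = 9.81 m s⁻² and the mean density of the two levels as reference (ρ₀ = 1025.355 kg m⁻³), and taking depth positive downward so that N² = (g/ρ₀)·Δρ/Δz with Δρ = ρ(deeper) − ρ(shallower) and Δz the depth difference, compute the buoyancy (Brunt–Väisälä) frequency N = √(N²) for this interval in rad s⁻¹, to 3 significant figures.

Δρ = 1025.97 − 1024.74 = 1.23 kg m⁻³ over Δz = 130.1 − 44.1 = 86 m.
N² = (9.81/1025.355) × (1.23/86) = 1.3684 × 10⁻⁴ s⁻².
N = √(1.3684 × 10⁻⁴) = 0.011698 rad s⁻¹ ≈ 0.0117 rad s⁻¹.

0.0117 rad s⁻¹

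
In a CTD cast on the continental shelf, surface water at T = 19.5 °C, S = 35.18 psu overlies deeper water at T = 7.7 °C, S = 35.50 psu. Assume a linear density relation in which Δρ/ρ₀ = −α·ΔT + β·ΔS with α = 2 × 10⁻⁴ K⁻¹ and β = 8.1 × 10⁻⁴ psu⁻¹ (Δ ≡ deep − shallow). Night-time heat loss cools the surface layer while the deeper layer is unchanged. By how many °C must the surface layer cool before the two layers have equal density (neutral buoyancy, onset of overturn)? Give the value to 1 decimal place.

13.1 °C

Neutral buoyancy requires Δρ = 0, i.e. −α(T_deep − T_surf′) + β(S_deep − S_surf) = 0.
T_surf′ = T_deep − (β/α)·ΔS = 7.7 − (8.1 × 10⁻⁴/2 × 10⁻⁴)·(+0.32) = 6.404 °C.
Cooling required: 19.5 − (6.404) = 13.096 °C.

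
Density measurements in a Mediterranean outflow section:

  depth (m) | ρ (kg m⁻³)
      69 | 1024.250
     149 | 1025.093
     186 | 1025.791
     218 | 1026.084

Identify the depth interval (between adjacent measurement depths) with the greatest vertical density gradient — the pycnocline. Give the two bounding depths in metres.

149–186 m

Compute the density gradient over each adjacent pair:
  69–149 m: Δρ/Δz = 0.843/80 = 0.011 kg m⁻⁴
  149–186 m: Δρ/Δz = 0.698/37 = 0.019 kg m⁻⁴
  186–218 m: Δρ/Δz = 0.293/32 = 9.2 × 10⁻³ kg m⁻⁴
The largest gradient is in the 149–186 m interval — the pycnocline.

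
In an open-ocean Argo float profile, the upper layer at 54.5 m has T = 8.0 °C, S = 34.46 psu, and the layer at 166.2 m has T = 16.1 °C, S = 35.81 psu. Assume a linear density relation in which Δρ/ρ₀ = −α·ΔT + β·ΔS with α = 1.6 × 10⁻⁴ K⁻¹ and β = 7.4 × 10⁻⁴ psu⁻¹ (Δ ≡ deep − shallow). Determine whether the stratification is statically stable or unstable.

ΔT = 16.1 − 8.0 = +8.1 K and ΔS = 35.81 − 34.46 = +1.35 psu (deep − shallow).
−αΔT = -1.296 × 10⁻³; βΔS = 9.99 × 10⁻⁴; sum Δρ/ρ₀ = -2.97 × 10⁻⁴.
Δρ/ρ₀ < 0, so Δρ < 0: deeper water is lighter → statically unstable; the column would overturn.

unstable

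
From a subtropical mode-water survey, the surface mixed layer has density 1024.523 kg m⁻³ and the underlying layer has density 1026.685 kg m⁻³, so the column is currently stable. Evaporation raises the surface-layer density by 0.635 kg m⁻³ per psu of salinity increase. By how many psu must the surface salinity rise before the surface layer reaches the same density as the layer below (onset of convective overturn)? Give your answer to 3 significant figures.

Density deficit of the surface layer: 1026.685 − 1024.523 = 2.162 kg m⁻³.
Required change = 2.162 / 0.635 = 3.40 psu.

3.40 psu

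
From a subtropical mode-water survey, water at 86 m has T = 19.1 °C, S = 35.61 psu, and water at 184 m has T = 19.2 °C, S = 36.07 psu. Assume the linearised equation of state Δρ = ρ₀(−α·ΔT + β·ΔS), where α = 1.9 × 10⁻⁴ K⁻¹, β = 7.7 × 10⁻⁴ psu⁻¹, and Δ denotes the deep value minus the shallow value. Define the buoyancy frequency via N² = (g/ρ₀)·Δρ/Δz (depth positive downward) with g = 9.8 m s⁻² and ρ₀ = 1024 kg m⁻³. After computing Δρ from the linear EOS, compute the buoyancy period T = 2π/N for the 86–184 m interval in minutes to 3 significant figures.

ΔT = +0.1 K, ΔS = +0.46 psu (deep − shallow).
Δρ/ρ₀ = −αΔT + βΔS = -1.90 × 10⁻⁵ + 3.542 × 10⁻⁴ = 3.352 × 10⁻⁴, so Δρ ≈ 0.3432 kg m⁻³.
N² = (g/ρ₀)·Δρ/Δz = g·(Δρ/ρ₀)/Δz = 9.8 × 3.352 × 10⁻⁴ / 98 = 3.3520 × 10⁻⁵ s⁻².
N = √(3.3520 × 10⁻⁵) = 5.7896 × 10⁻³ rad s⁻¹ → T = 2π/N = 1.0853 × 10³ s = 18.088 min ≈ 18.1 min.

18.1 min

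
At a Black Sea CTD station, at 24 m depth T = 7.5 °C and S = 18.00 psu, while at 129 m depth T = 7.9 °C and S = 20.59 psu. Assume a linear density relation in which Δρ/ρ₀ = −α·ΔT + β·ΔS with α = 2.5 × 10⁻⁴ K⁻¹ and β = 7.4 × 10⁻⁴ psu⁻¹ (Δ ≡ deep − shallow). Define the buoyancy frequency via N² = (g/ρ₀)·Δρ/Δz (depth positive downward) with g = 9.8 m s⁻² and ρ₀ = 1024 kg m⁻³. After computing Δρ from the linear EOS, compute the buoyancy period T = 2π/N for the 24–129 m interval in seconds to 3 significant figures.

483 s

ΔT = +0.4 K, ΔS = +2.59 psu (deep − shallow).
Δρ/ρ₀ = −αΔT + βΔS = -1.00 × 10⁻⁴ + 1.9166 × 10⁻³ = 1.8166 × 10⁻³, so Δρ ≈ 1.860 kg m⁻³.
N² = (g/ρ₀)·Δρ/Δz = g·(Δρ/ρ₀)/Δz = 9.8 × 1.8166 × 10⁻³ / 105 = 1.6955 × 10⁻⁴ s⁻².
N = √(1.6955 × 10⁻⁴) = 0.013021 rad s⁻¹ → T = 2π/N = 482.54 s ≈ 483 s.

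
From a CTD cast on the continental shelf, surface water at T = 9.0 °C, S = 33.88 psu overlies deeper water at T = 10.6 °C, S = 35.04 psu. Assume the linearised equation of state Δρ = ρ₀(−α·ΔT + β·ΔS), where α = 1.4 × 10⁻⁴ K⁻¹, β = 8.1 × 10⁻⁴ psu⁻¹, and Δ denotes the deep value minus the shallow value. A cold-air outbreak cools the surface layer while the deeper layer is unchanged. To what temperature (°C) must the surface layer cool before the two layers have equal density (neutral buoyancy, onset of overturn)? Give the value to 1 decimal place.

Neutral buoyancy requires Δρ = 0, i.e. −α(T_deep − T_surf′) + β(S_deep − S_surf) = 0.
T_surf′ = T_deep − (β/α)·ΔS = 10.6 − (8.1 × 10⁻⁴/1.4 × 10⁻⁴)·(+1.16) = 3.889 °C.
Cooling required: 9.0 − (3.889) = 5.111 °C.

3.9 °C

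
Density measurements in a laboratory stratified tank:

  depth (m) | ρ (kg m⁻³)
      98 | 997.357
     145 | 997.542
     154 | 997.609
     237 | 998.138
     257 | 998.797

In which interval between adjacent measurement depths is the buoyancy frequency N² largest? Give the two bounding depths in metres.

237–257 m

Compute the density gradient over each adjacent pair:
  98–145 m: Δρ/Δz = 0.185/47 = 3.9 × 10⁻³ kg m⁻⁴
  145–154 m: Δρ/Δz = 0.067/9 = 7.4 × 10⁻³ kg m⁻⁴
  154–237 m: Δρ/Δz = 0.529/83 = 6.4 × 10⁻³ kg m⁻⁴
  237–257 m: Δρ/Δz = 0.659/20 = 0.033 kg m⁻⁴
The largest gradient is in the 237–257 m interval — the pycnocline.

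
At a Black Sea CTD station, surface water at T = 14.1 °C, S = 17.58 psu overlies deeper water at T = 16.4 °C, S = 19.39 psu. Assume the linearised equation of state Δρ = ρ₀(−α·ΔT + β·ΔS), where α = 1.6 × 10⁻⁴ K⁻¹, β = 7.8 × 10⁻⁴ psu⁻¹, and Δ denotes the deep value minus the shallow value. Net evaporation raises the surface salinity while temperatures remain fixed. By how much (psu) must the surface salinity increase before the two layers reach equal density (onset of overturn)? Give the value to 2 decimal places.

1.34 psu

Neutral buoyancy requires −α(T_deep − T_surf) + β(S_deep − S_surf′) = 0.
S_surf′ = S_deep − (α/β)·ΔT = 19.39 − (1.6 × 10⁻⁴/7.8 × 10⁻⁴)·(+2.3) = 18.9182 psu.
Increase required: 18.9182 − 17.58 = 1.3382 psu.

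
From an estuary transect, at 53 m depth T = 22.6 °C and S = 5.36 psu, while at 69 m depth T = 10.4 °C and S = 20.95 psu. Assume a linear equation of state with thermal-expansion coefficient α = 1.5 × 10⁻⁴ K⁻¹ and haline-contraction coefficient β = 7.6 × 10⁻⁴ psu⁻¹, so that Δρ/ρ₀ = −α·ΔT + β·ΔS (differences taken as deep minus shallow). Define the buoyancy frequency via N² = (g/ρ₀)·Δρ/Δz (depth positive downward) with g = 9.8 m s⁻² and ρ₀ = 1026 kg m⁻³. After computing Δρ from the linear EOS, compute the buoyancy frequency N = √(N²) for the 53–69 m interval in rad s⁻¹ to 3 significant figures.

0.0915 rad s⁻¹

ΔT = -12.2 K, ΔS = +15.59 psu (deep − shallow).
Δρ/ρ₀ = −αΔT + βΔS = 1.83 × 10⁻³ + 0.0118484 = 0.0136784, so Δρ ≈ 14.03 kg m⁻³.
N² = (g/ρ₀)·Δρ/Δz = g·(Δρ/ρ₀)/Δz = 9.8 × 0.0136784 / 16 = 8.3780 × 10⁻³ s⁻².
N = √(8.3780 × 10⁻³) = 0.091531 rad s⁻¹ ≈ 0.0915 rad s⁻¹.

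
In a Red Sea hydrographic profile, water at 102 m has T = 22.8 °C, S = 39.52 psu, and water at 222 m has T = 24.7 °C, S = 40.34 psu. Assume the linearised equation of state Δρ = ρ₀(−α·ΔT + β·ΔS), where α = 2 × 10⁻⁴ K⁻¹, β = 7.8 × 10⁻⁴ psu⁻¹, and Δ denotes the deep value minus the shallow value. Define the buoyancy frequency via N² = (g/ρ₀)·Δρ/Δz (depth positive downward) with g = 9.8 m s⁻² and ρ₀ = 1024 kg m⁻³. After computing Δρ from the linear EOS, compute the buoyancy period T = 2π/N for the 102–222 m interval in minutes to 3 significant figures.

22.7 min

ΔT = +1.9 K, ΔS = +0.82 psu (deep − shallow).
Δρ/ρ₀ = −αΔT + βΔS = -3.80 × 10⁻⁴ + 6.396 × 10⁻⁴ = 2.596 × 10⁻⁴, so Δρ ≈ 0.2658 kg m⁻³.
N² = (g/ρ₀)·Δρ/Δz = g·(Δρ/ρ₀)/Δz = 9.8 × 2.596 × 10⁻⁴ / 120 = 2.1201 × 10⁻⁵ s⁻².
N = √(2.1201 × 10⁻⁵) = 4.6045 × 10⁻³ rad s⁻¹ → T = 2π/N = 1.3646 × 10³ s = 22.743 min ≈ 22.7 min.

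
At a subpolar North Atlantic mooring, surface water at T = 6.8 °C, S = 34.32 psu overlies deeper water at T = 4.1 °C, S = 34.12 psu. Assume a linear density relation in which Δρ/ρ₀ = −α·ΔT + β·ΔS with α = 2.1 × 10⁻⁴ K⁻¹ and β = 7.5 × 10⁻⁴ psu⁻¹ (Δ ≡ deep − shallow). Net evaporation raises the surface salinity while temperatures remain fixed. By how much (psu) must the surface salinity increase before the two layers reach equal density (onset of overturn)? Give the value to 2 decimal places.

Neutral buoyancy requires −α(T_deep − T_surf) + β(S_deep − S_surf′) = 0.
S_surf′ = S_deep − (α/β)·ΔT = 34.12 − (2.1 × 10⁻⁴/7.5 × 10⁻⁴)·(-2.7) = 34.8760 psu.
Increase required: 34.8760 − 34.32 = 0.5560 psu.

0.56 psu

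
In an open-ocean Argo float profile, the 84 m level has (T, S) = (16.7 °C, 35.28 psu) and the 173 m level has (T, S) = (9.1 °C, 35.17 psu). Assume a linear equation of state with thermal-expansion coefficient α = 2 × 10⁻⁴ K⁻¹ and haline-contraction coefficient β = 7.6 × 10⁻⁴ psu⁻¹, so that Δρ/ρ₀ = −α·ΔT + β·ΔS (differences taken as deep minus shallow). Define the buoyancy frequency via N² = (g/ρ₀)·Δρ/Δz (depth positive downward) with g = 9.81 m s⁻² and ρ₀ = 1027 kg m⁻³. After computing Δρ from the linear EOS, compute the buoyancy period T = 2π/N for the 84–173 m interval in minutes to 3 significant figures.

8.32 min

ΔT = -7.6 K, ΔS = -0.11 psu (deep − shallow).
Δρ/ρ₀ = −αΔT + βΔS = 1.52 × 10⁻³ − 8.36 × 10⁻⁵ = 1.4364 × 10⁻³, so Δρ ≈ 1.475 kg m⁻³.
N² = (g/ρ₀)·Δρ/Δz = g·(Δρ/ρ₀)/Δz = 9.81 × 1.4364 × 10⁻³ / 89 = 1.5833 × 10⁻⁴ s⁻².
N = √(1.5833 × 10⁻⁴) = 0.012583 rad s⁻¹ → T = 2π/N = 499.34 s = 8.3223 min ≈ 8.32 min.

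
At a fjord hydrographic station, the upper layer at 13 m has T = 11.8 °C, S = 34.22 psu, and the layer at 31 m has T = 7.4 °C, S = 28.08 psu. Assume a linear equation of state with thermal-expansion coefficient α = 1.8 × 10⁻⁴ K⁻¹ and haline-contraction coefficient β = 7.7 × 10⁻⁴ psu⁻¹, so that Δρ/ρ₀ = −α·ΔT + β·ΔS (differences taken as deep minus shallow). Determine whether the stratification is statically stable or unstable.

unstable

ΔT = 7.4 − 11.8 = -4.4 K and ΔS = 28.08 − 34.22 = -6.14 psu (deep − shallow).
−αΔT = 7.92 × 10⁻⁴; βΔS = -4.7278 × 10⁻³; sum Δρ/ρ₀ = -3.9358 × 10⁻³.
Δρ/ρ₀ < 0, so Δρ < 0: deeper water is lighter → statically unstable; the column would overturn.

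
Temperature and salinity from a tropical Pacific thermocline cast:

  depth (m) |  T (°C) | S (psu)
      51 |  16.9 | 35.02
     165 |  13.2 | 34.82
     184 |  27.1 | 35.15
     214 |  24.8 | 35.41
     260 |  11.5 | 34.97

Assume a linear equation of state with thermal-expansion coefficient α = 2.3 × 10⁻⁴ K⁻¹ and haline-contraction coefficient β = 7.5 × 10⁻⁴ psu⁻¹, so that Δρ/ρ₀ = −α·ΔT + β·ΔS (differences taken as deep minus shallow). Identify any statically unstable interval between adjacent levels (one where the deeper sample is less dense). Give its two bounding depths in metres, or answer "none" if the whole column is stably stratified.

Evaluate Δρ/ρ₀ = −αΔT + βΔS across each adjacent pair:
  51–165 m: −αΔT+βΔS = −(2.3 × 10⁻⁴)(-3.7)+(7.5 × 10⁻⁴)(-0.20) = 7.0 × 10⁻⁴ → stable
  165–184 m: −αΔT+βΔS = −(2.3 × 10⁻⁴)(+13.9)+(7.5 × 10⁻⁴)(+0.33) = -2.9 × 10⁻³ → UNSTABLE
  184–214 m: −αΔT+βΔS = −(2.3 × 10⁻⁴)(-2.3)+(7.5 × 10⁻⁴)(+0.26) = 7.2 × 10⁻⁴ → stable
  214–260 m: −αΔT+βΔS = −(2.3 × 10⁻⁴)(-13.3)+(7.5 × 10⁻⁴)(-0.44) = 2.7 × 10⁻³ → stable
The 165–184 m interval has Δρ < 0: lighter water underlies denser water.

165–184 m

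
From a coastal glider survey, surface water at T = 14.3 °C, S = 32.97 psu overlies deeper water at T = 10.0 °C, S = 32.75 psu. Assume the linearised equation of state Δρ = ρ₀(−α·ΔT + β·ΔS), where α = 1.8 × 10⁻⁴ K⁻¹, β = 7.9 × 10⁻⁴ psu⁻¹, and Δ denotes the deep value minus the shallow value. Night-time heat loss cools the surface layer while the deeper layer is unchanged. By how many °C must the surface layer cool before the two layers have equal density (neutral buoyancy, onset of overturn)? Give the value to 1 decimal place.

3.3 °C

Neutral buoyancy requires Δρ = 0, i.e. −α(T_deep − T_surf′) + β(S_deep − S_surf) = 0.
T_surf′ = T_deep − (β/α)·ΔS = 10.0 − (7.9 × 10⁻⁴/1.8 × 10⁻⁴)·(-0.22) = 10.966 °C.
Cooling required: 14.3 − (10.966) = 3.334 °C.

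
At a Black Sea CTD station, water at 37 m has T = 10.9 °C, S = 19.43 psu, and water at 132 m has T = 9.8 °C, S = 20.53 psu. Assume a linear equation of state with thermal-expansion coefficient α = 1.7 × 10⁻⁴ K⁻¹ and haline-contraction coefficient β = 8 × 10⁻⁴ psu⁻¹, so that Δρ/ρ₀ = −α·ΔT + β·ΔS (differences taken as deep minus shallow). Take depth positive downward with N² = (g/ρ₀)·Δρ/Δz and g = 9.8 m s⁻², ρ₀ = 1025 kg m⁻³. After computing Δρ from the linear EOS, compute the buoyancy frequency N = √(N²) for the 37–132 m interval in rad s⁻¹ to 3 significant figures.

0.0105 rad s⁻¹

ΔT = -1.1 K, ΔS = +1.10 psu (deep − shallow).
Δρ/ρ₀ = −αΔT + βΔS = 1.87 × 10⁻⁴ + 8.80 × 10⁻⁴ = 1.067 × 10⁻³, so Δρ ≈ 1.094 kg m⁻³.
N² = (g/ρ₀)·Δρ/Δz = g·(Δρ/ρ₀)/Δz = 9.8 × 1.067 × 10⁻³ / 95 = 1.1007 × 10⁻⁴ s⁻².
N = √(1.1007 × 10⁻⁴) = 0.010491 rad s⁻¹ ≈ 0.0105 rad s⁻¹.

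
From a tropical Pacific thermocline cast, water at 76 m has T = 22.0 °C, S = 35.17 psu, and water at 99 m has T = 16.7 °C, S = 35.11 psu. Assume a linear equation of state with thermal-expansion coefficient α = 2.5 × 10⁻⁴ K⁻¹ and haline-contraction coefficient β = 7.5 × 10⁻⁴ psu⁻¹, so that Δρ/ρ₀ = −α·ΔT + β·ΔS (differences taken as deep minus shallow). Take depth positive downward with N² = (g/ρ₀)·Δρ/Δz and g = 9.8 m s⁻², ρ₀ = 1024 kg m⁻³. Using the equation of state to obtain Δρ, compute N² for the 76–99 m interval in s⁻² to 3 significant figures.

5.45 × 10⁻⁴ s⁻²

ΔT = -5.3 K, ΔS = -0.06 psu (deep − shallow).
Δρ/ρ₀ = −αΔT + βΔS = 1.325 × 10⁻³ − 4.50 × 10⁻⁵ = 1.28 × 10⁻³, so Δρ ≈ 1.311 kg m⁻³.
N² = (g/ρ₀)·Δρ/Δz = g·(Δρ/ρ₀)/Δz = 9.8 × 1.28 × 10⁻³ / 23 = 5.4539 × 10⁻⁴ s⁻² ≈ 5.45 × 10⁻⁴ s⁻².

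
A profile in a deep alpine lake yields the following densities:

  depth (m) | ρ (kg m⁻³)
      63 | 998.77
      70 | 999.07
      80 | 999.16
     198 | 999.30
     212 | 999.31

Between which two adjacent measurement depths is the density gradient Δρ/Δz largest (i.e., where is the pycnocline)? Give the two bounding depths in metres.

Compute the density gradient over each adjacent pair:
  63–70 m: Δρ/Δz = 0.30/7 = 0.043 kg m⁻⁴
  70–80 m: Δρ/Δz = 0.09/10 = 9.0 × 10⁻³ kg m⁻⁴
  80–198 m: Δρ/Δz = 0.14/118 = 1.2 × 10⁻³ kg m⁻⁴
  198–212 m: Δρ/Δz = 0.01/14 = 7.1 × 10⁻⁴ kg m⁻⁴
The largest gradient is in the 63–70 m interval — the pycnocline.

63–70 m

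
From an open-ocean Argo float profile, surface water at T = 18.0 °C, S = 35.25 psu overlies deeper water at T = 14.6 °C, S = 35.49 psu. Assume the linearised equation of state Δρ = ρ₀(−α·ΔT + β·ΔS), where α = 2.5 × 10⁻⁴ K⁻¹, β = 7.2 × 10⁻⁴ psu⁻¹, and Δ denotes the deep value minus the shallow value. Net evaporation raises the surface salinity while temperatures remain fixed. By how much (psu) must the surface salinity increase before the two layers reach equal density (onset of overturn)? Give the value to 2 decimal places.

1.42 psu

Neutral buoyancy requires −α(T_deep − T_surf) + β(S_deep − S_surf′) = 0.
S_surf′ = S_deep − (α/β)·ΔT = 35.49 − (2.5 × 10⁻⁴/7.2 × 10⁻⁴)·(-3.4) = 36.6706 psu.
Increase required: 36.6706 − 35.25 = 1.4206 psu.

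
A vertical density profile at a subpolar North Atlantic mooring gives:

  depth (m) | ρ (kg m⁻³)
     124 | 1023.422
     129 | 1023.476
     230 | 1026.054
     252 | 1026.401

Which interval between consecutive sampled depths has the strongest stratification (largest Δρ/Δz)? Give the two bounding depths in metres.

Compute the density gradient over each adjacent pair:
  124–129 m: Δρ/Δz = 0.054/5 = 0.011 kg m⁻⁴
  129–230 m: Δρ/Δz = 2.578/101 = 0.026 kg m⁻⁴
  230–252 m: Δρ/Δz = 0.347/22 = 0.016 kg m⁻⁴
The largest gradient is in the 129–230 m interval — the pycnocline.

129–230 m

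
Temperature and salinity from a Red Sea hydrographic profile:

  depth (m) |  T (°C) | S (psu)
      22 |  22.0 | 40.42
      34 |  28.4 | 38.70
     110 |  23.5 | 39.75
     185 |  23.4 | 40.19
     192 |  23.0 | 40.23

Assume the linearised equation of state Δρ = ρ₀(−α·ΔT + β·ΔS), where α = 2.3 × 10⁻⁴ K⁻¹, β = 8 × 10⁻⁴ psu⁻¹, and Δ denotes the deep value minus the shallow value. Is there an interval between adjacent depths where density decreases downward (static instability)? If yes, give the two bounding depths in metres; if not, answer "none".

Evaluate Δρ/ρ₀ = −αΔT + βΔS across each adjacent pair:
  22–34 m: −αΔT+βΔS = −(2.3 × 10⁻⁴)(+6.4)+(8 × 10⁻⁴)(-1.72) = -2.8 × 10⁻³ → UNSTABLE
  34–110 m: −αΔT+βΔS = −(2.3 × 10⁻⁴)(-4.9)+(8 × 10⁻⁴)(+1.05) = 2.0 × 10⁻³ → stable
  110–185 m: −αΔT+βΔS = −(2.3 × 10⁻⁴)(-0.1)+(8 × 10⁻⁴)(+0.44) = 3.8 × 10⁻⁴ → stable
  185–192 m: −αΔT+βΔS = −(2.3 × 10⁻⁴)(-0.4)+(8 × 10⁻⁴)(+0.04) = 1.2 × 10⁻⁴ → stable
The 22–34 m interval has Δρ < 0: lighter water underlies denser water.

22–34 m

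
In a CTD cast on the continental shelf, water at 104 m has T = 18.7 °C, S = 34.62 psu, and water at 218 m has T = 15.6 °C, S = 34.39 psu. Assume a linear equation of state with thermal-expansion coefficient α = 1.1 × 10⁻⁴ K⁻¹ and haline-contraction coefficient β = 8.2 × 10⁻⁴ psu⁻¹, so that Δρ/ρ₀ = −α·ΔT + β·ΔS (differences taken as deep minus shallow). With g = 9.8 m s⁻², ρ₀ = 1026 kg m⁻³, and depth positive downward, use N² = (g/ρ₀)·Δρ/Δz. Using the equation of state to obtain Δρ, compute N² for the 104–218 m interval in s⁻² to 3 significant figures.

1.31 × 10⁻⁵ s⁻²

ΔT = -3.1 K, ΔS = -0.23 psu (deep − shallow).
Δρ/ρ₀ = −αΔT + βΔS = 3.41 × 10⁻⁴ − 1.886 × 10⁻⁴ = 1.524 × 10⁻⁴, so Δρ ≈ 0.1564 kg m⁻³.
N² = (g/ρ₀)·Δρ/Δz = g·(Δρ/ρ₀)/Δz = 9.8 × 1.524 × 10⁻⁴ / 114 = 1.3101 × 10⁻⁵ s⁻² ≈ 1.31 × 10⁻⁵ s⁻².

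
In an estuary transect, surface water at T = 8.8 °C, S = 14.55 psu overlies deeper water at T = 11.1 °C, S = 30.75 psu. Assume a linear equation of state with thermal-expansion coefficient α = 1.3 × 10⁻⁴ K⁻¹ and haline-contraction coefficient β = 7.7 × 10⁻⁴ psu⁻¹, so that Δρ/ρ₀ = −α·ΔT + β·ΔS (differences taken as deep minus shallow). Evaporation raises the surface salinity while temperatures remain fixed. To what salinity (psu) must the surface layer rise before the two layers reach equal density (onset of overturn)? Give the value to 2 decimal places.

Neutral buoyancy requires −α(T_deep − T_surf) + β(S_deep − S_surf′) = 0.
S_surf′ = S_deep − (α/β)·ΔT = 30.75 − (1.3 × 10⁻⁴/7.7 × 10⁻⁴)·(+2.3) = 30.3617 psu.
Increase required: 30.3617 − 14.55 = 15.8117 psu.

30.36 psu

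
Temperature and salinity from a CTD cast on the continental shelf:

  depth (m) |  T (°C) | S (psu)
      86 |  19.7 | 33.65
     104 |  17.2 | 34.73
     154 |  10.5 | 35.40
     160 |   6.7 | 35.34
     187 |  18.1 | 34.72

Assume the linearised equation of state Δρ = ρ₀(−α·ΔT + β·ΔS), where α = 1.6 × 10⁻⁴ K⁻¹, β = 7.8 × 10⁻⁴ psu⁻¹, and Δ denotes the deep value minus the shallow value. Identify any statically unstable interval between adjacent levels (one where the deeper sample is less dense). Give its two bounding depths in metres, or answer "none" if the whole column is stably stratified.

Evaluate Δρ/ρ₀ = −αΔT + βΔS across each adjacent pair:
  86–104 m: −αΔT+βΔS = −(1.6 × 10⁻⁴)(-2.5)+(7.8 × 10⁻⁴)(+1.08) = 1.2 × 10⁻³ → stable
  104–154 m: −αΔT+βΔS = −(1.6 × 10⁻⁴)(-6.7)+(7.8 × 10⁻⁴)(+0.67) = 1.6 × 10⁻³ → stable
  154–160 m: −αΔT+βΔS = −(1.6 × 10⁻⁴)(-3.8)+(7.8 × 10⁻⁴)(-0.06) = 5.6 × 10⁻⁴ → stable
  160–187 m: −αΔT+βΔS = −(1.6 × 10⁻⁴)(+11.4)+(7.8 × 10⁻⁴)(-0.62) = -2.3 × 10⁻³ → UNSTABLE
The 160–187 m interval has Δρ < 0: lighter water underlies denser water.

160–187 m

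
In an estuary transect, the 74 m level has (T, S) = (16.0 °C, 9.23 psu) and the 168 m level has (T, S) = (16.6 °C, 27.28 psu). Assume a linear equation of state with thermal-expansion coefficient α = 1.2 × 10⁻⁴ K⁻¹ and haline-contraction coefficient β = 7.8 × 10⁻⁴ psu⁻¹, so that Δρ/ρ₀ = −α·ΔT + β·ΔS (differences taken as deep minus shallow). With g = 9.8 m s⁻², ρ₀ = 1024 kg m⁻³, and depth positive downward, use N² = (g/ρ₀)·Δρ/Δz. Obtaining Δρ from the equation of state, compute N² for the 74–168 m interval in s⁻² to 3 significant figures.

1.46 × 10⁻³ s⁻²

ΔT = +0.6 K, ΔS = +18.05 psu (deep − shallow).
Δρ/ρ₀ = −αΔT + βΔS = -7.20 × 10⁻⁵ + 0.014079 = 0.014007, so Δρ ≈ 14.34 kg m⁻³.
N² = (g/ρ₀)·Δρ/Δz = g·(Δρ/ρ₀)/Δz = 9.8 × 0.014007 / 94 = 1.4603 × 10⁻³ s⁻² ≈ 1.46 × 10⁻³ s⁻².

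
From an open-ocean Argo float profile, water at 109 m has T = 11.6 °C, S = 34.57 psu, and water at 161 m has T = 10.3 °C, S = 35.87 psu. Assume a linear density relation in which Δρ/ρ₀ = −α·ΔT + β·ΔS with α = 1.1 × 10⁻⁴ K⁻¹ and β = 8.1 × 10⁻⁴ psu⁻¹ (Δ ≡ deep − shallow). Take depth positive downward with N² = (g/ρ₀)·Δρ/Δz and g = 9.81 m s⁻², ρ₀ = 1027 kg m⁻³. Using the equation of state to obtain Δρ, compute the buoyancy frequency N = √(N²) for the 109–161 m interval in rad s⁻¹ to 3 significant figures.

ΔT = -1.3 K, ΔS = +1.30 psu (deep − shallow).
Δρ/ρ₀ = −αΔT + βΔS = 1.43 × 10⁻⁴ + 1.053 × 10⁻³ = 1.196 × 10⁻³, so Δρ ≈ 1.228 kg m⁻³.
N² = (g/ρ₀)·Δρ/Δz = g·(Δρ/ρ₀)/Δz = 9.81 × 1.196 × 10⁻³ / 52 = 2.2563 × 10⁻⁴ s⁻².
N = √(2.2563 × 10⁻⁴) = 0.015021 rad s⁻¹ ≈ 0.0150 rad s⁻¹.

0.0150 rad s⁻¹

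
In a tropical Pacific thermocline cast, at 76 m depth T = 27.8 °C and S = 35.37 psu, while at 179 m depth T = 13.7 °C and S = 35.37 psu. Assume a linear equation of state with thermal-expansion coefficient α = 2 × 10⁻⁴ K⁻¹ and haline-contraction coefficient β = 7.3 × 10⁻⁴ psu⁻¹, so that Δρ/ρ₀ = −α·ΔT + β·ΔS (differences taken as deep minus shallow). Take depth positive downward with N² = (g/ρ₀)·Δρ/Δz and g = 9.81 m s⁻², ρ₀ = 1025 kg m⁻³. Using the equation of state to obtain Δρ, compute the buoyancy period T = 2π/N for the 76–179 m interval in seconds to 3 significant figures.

383 s

ΔT = -14.1 K, ΔS = +0.00 psu (deep − shallow).
Δρ/ρ₀ = −αΔT + βΔS = 2.82 × 10⁻³ + 0 = 2.82 × 10⁻³, so Δρ ≈ 2.890 kg m⁻³.
N² = (g/ρ₀)·Δρ/Δz = g·(Δρ/ρ₀)/Δz = 9.81 × 2.82 × 10⁻³ / 103 = 2.6858 × 10⁻⁴ s⁻².
N = √(2.6858 × 10⁻⁴) = 0.016388 rad s⁻¹ → T = 2π/N = 383.40 s ≈ 383 s.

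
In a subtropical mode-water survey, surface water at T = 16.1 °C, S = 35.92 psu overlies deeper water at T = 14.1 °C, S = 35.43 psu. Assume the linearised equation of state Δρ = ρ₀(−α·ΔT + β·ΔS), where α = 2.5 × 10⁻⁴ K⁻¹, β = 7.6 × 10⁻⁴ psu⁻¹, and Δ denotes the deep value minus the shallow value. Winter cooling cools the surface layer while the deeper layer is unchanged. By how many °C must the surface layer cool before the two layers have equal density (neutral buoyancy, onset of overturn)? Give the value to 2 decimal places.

0.51 °C

Neutral buoyancy requires Δρ = 0, i.e. −α(T_deep − T_surf′) + β(S_deep − S_surf) = 0.
T_surf′ = T_deep − (β/α)·ΔS = 14.1 − (7.6 × 10⁻⁴/2.5 × 10⁻⁴)·(-0.49) = 15.5896 °C.
Cooling required: 16.1 − (15.5896) = 0.5104 °C.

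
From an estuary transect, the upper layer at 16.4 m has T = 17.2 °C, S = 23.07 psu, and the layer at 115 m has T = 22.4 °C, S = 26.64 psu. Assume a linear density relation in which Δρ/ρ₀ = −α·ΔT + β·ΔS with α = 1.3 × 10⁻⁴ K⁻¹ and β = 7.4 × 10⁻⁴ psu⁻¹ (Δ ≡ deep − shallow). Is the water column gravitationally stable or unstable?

stable

ΔT = 22.4 − 17.2 = +5.2 K and ΔS = 26.64 − 23.07 = +3.57 psu (deep − shallow).
−αΔT = -6.76 × 10⁻⁴; βΔS = 2.6418 × 10⁻³; sum Δρ/ρ₀ = 1.9658 × 10⁻³.
Δρ/ρ₀ > 0, so Δρ > 0: deeper water is denser → statically stable.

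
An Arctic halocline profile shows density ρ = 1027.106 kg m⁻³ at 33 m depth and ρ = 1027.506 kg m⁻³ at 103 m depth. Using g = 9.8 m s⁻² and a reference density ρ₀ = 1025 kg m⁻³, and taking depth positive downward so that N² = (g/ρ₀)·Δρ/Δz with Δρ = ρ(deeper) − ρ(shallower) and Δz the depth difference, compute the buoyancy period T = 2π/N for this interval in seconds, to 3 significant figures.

Δρ = 1027.506 − 1027.106 = 0.400 kg m⁻³ over Δz = 103 − 33 = 70 m.
N² = (9.8/1025) × (0.400/70) = 5.4634 × 10⁻⁵ s⁻².
N = √(5.4634 × 10⁻⁵) = 7.3915 × 10⁻³ rad s⁻¹, so T = 2π/N = 850.06 s ≈ 850 s.

850 s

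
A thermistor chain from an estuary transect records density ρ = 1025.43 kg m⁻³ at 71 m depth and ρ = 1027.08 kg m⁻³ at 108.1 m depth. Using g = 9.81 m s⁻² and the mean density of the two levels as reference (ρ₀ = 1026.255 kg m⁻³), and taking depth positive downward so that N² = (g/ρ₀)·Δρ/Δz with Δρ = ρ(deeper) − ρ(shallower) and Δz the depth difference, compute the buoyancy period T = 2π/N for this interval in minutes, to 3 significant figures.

Δρ = 1027.08 − 1025.43 = 1.65 kg m⁻³ over Δz = 108.1 − 71 = 37.1 m.
N² = (9.81/1026.255) × (1.65/37.1) = 4.2513 × 10⁻⁴ s⁻².
N = √(4.2513 × 10⁻⁴) = 0.020619 rad s⁻¹, so T = 2π/N = 304.73 s = 5.0788 min ≈ 5.08 min.

5.08 min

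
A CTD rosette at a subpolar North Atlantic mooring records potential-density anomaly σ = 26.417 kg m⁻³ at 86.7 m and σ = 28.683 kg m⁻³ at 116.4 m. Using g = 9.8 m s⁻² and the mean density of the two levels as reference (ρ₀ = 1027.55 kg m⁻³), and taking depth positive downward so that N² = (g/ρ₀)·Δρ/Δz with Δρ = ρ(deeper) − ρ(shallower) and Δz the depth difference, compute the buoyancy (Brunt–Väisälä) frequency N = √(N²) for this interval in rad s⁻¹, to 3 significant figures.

0.0270 rad s⁻¹

Δρ = 1028.683 − 1026.417 = 2.266 kg m⁻³ over Δz = 116.4 − 86.7 = 29.7 m.
N² = (9.8/1027.55) × (2.266/29.7) = 7.2766 × 10⁻⁴ s⁻².
N = √(7.2766 × 10⁻⁴) = 0.026975 rad s⁻¹ ≈ 0.0270 rad s⁻¹.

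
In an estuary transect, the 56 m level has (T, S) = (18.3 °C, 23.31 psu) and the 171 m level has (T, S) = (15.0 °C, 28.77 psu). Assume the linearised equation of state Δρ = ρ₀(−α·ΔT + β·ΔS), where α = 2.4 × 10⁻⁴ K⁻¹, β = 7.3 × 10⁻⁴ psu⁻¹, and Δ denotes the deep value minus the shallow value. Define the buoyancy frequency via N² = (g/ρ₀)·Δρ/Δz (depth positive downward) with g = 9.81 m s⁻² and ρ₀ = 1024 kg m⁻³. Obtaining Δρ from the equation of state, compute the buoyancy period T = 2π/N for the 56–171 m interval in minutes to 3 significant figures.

5.19 min

ΔT = -3.3 K, ΔS = +5.46 psu (deep − shallow).
Δρ/ρ₀ = −αΔT + βΔS = 7.92 × 10⁻⁴ + 3.9858 × 10⁻³ = 4.7778 × 10⁻³, so Δρ ≈ 4.892 kg m⁻³.
N² = (g/ρ₀)·Δρ/Δz = g·(Δρ/ρ₀)/Δz = 9.81 × 4.7778 × 10⁻³ / 115 = 4.0757 × 10⁻⁴ s⁻².
N = √(4.0757 × 10⁻⁴) = 0.020188 rad s⁻¹ → T = 2π/N = 311.23 s = 5.1872 min ≈ 5.19 min.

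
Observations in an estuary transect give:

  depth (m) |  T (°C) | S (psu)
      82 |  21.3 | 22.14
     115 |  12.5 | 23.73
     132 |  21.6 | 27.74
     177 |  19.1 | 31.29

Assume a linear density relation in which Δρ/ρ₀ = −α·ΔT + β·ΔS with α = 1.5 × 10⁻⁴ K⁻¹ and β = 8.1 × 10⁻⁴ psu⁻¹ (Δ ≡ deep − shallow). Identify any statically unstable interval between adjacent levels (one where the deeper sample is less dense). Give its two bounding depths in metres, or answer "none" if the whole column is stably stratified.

Evaluate Δρ/ρ₀ = −αΔT + βΔS across each adjacent pair:
  82–115 m: −αΔT+βΔS = −(1.5 × 10⁻⁴)(-8.8)+(8.1 × 10⁻⁴)(+1.59) = 2.6 × 10⁻³ → stable
  115–132 m: −αΔT+βΔS = −(1.5 × 10⁻⁴)(+9.1)+(8.1 × 10⁻⁴)(+4.01) = 1.9 × 10⁻³ → stable
  132–177 m: −αΔT+βΔS = −(1.5 × 10⁻⁴)(-2.5)+(8.1 × 10⁻⁴)(+3.55) = 3.3 × 10⁻³ → stable
Every interval has Δρ > 0: the column is stably stratified throughout.

none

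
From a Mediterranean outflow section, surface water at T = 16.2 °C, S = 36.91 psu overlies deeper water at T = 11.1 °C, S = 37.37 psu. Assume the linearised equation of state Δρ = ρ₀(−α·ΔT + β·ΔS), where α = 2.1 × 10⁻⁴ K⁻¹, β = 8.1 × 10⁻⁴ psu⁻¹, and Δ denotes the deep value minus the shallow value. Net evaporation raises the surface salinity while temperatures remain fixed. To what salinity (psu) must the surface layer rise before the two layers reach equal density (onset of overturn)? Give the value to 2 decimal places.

38.69 psu

Neutral buoyancy requires −α(T_deep − T_surf) + β(S_deep − S_surf′) = 0.
S_surf′ = S_deep − (α/β)·ΔT = 37.37 − (2.1 × 10⁻⁴/8.1 × 10⁻⁴)·(-5.1) = 38.6922 psu.
Increase required: 38.6922 − 36.91 = 1.7822 psu.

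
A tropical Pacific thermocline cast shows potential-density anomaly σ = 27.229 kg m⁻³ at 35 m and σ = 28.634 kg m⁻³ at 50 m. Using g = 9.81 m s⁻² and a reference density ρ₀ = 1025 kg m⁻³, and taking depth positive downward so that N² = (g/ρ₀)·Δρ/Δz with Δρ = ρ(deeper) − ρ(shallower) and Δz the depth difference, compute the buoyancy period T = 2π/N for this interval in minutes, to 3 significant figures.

Δρ = 1028.634 − 1027.229 = 1.405 kg m⁻³ over Δz = 50 − 35 = 15 m.
N² = (9.81/1025) × (1.405/15) = 8.9646 × 10⁻⁴ s⁻².
N = √(8.9646 × 10⁻⁴) = 0.029941 rad s⁻¹, so T = 2π/N = 209.85 s = 3.4975 min ≈ 3.50 min.
Since Δρ > 0 the layer is stably stratified.

3.50 min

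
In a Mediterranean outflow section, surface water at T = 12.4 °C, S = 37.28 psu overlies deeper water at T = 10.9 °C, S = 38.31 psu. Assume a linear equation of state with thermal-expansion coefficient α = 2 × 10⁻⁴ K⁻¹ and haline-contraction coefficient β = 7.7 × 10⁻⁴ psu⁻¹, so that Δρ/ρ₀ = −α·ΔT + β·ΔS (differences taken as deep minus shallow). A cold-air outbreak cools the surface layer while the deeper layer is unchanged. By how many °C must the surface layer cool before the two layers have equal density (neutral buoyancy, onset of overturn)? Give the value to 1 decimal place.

5.5 °C

Neutral buoyancy requires Δρ = 0, i.e. −α(T_deep − T_surf′) + β(S_deep − S_surf) = 0.
T_surf′ = T_deep − (β/α)·ΔS = 10.9 − (7.7 × 10⁻⁴/2 × 10⁻⁴)·(+1.03) = 6.935 °C.
Cooling required: 12.4 − (6.935) = 5.465 °C.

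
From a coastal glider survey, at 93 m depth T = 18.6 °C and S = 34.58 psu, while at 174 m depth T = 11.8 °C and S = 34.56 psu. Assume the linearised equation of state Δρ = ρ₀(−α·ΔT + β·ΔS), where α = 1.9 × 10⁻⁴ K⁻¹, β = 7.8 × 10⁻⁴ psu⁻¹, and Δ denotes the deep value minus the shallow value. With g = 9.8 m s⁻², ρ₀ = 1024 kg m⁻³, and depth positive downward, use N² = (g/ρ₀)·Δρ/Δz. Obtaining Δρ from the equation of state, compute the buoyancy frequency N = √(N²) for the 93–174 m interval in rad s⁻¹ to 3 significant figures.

ΔT = -6.8 K, ΔS = -0.02 psu (deep − shallow).
Δρ/ρ₀ = −αΔT + βΔS = 1.292 × 10⁻³ − 1.56 × 10⁻⁵ = 1.2764 × 10⁻³, so Δρ ≈ 1.307 kg m⁻³.
N² = (g/ρ₀)·Δρ/Δz = g·(Δρ/ρ₀)/Δz = 9.8 × 1.2764 × 10⁻³ / 81 = 1.5443 × 10⁻⁴ s⁻².
N = √(1.5443 × 10⁻⁴) = 0.012427 rad s⁻¹ ≈ 0.0124 rad s⁻¹.

0.0124 rad s⁻¹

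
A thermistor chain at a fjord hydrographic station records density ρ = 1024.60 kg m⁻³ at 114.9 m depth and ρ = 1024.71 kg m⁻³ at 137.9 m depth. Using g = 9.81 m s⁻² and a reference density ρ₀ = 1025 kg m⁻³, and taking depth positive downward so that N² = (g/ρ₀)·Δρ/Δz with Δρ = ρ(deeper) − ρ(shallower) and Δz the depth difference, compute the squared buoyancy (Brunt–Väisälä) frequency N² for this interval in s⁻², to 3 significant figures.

Δρ = 1024.71 − 1024.60 = 0.11 kg m⁻³ over Δz = 137.9 − 114.9 = 23 m.
N² = (9.81/1025) × (0.11/23) = 4.5773 × 10⁻⁵ s⁻² ≈ 4.58 × 10⁻⁵ s⁻².

4.58 × 10⁻⁵ s⁻²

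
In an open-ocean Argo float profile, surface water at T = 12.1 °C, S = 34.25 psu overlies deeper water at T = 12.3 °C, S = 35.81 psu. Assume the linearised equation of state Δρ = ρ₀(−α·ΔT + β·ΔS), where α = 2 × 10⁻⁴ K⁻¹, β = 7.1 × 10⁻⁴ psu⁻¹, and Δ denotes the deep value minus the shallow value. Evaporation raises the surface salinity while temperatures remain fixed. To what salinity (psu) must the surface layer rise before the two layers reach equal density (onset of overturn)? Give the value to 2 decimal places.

Neutral buoyancy requires −α(T_deep − T_surf) + β(S_deep − S_surf′) = 0.
S_surf′ = S_deep − (α/β)·ΔT = 35.81 − (2 × 10⁻⁴/7.1 × 10⁻⁴)·(+0.2) = 35.7537 psu.
Increase required: 35.7537 − 34.25 = 1.5037 psu.

35.75 psu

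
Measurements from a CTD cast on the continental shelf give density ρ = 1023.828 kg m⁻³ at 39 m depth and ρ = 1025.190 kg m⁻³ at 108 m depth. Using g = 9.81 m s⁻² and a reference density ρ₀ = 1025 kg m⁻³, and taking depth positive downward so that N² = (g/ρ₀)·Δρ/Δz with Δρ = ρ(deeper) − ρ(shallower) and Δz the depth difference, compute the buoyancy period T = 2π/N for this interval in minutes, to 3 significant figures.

Δρ = 1025.190 − 1023.828 = 1.362 kg m⁻³ over Δz = 108 − 39 = 69 m.
N² = (9.81/1025) × (1.362/69) = 1.8892 × 10⁻⁴ s⁻².
N = √(1.8892 × 10⁻⁴) = 0.013745 rad s⁻¹, so T = 2π/N = 457.13 s = 7.6188 min ≈ 7.62 min.

7.62 min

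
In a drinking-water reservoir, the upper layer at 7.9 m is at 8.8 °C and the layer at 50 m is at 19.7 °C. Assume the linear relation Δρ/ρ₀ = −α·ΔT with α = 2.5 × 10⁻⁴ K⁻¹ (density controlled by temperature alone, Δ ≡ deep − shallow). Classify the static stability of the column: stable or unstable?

ΔT = 19.7 − 8.8 = +10.9 K, so Δρ/ρ₀ = −αΔT = -2.725 × 10⁻³.
Δρ/ρ₀ < 0, so Δρ < 0: deeper water is lighter → statically unstable; the column would overturn.

unstable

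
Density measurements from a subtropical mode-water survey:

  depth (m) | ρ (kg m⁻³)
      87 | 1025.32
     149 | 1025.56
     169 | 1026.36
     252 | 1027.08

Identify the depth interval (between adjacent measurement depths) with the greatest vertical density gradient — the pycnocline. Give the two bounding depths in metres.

Compute the density gradient over each adjacent pair:
  87–149 m: Δρ/Δz = 0.24/62 = 3.9 × 10⁻³ kg m⁻⁴
  149–169 m: Δρ/Δz = 0.80/20 = 0.040 kg m⁻⁴
  169–252 m: Δρ/Δz = 0.72/83 = 8.7 × 10⁻³ kg m⁻⁴
The largest gradient is in the 149–169 m interval — the pycnocline.

149–169 m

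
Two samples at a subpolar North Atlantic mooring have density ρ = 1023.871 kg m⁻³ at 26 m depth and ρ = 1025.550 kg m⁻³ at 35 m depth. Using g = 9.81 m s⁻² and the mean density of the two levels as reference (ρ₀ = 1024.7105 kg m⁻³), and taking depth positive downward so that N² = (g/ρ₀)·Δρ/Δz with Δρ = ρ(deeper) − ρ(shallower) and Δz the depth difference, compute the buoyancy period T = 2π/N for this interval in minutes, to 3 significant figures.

2.48 min

Δρ = 1025.550 − 1023.871 = 1.679 kg m⁻³ over Δz = 35 − 26 = 9 m.
N² = (9.81/1024.7105) × (1.679/9) = 1.7860 × 10⁻³ s⁻².
N = √(1.7860 × 10⁻³) = 0.042261 rad s⁻¹, so T = 2π/N = 148.68 s = 2.4780 min ≈ 2.48 min.
Since Δρ > 0 the layer is stably stratified.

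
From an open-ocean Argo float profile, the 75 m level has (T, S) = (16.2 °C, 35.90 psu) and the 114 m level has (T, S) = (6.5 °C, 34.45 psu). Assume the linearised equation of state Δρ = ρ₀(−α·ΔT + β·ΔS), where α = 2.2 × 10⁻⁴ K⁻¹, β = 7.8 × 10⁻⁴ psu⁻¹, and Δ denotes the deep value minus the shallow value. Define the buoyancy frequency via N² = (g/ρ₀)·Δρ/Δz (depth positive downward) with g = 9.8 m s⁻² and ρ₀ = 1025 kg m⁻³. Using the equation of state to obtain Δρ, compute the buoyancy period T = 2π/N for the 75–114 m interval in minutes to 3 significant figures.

ΔT = -9.7 K, ΔS = -1.45 psu (deep − shallow).
Δρ/ρ₀ = −αΔT + βΔS = 2.134 × 10⁻³ − 1.131 × 10⁻³ = 1.003 × 10⁻³, so Δρ ≈ 1.028 kg m⁻³.
N² = (g/ρ₀)·Δρ/Δz = g·(Δρ/ρ₀)/Δz = 9.8 × 1.003 × 10⁻³ / 39 = 2.5204 × 10⁻⁴ s⁻².
N = √(2.5204 × 10⁻⁴) = 0.015876 rad s⁻¹ → T = 2π/N = 395.77 s = 6.5962 min ≈ 6.60 min.

6.60 min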